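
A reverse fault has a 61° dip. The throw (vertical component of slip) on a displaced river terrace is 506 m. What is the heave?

heave = throw / tan(dip) = 506 / tan(61°) = 280 m

280 m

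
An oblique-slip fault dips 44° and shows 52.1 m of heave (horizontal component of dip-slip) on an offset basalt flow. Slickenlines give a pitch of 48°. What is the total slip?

97.5 m

dip-slip = heave / cos(dip) = 52.1 / cos(44°) = 72.43 m
net slip = dip-slip / sin(rake) = 72.43 / sin(48°) = 97.5 m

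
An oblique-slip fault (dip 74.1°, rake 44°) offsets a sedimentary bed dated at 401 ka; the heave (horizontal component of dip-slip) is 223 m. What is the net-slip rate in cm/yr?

0.292 cm/yr

dip-slip = heave / cos(dip) = 223 / cos(74.1°) = 814 m
net slip = dip-slip / sin(rake) = 814 / sin(44°) = 1172 m
rate = 1172 m / 401 ka = 0.00292 m/yr = 0.292 cm/yr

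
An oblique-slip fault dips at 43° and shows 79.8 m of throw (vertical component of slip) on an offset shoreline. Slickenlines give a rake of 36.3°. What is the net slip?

dip-slip = throw / sin(dip) = 79.8 / sin(43°) = 117 m
net slip = dip-slip / sin(rake) = 117 / sin(36.3°) = 198 m

198 m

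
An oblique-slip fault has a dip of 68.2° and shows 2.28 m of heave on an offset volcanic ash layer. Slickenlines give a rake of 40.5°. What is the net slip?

9.45 m

dip-slip = heave / cos(dip) = 2.28 / cos(68.2°) = 6.139 m
net slip = dip-slip / sin(rake) = 6.139 / sin(40.5°) = 9.45 m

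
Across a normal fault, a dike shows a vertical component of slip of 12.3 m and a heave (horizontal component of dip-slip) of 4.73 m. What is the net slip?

net slip = √(throw² + heave²) = √(12.3² + 4.73²) = 13.2 m

13.2 m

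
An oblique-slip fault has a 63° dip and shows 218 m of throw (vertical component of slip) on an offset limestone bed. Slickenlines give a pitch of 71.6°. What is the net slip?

dip-slip = throw / sin(dip) = 218 / sin(63°) = 244.7 m
net slip = dip-slip / sin(rake) = 244.7 / sin(71.6°) = 258 m

258 m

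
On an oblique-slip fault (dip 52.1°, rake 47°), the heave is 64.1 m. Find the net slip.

143 m

dip-slip = heave / cos(dip) = 64.1 / cos(52.1°) = 104.3 m
net slip = dip-slip / sin(rake) = 104.3 / sin(47°) = 143 m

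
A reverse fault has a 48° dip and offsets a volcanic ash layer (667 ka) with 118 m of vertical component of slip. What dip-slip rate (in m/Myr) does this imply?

238 m/Myr

dip-slip = throw / sin(dip) = 118 m / sin(48°) = 158.8 m
rate = 158.8 m / 667 ka = 0.000238 m/yr = 238 m/Myr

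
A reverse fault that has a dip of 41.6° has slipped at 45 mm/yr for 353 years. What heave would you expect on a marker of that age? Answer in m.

dip-slip = rate × time = 45 mm/yr × 353 years = 15.88 m
heave = dip-slip × cos(dip) = 15.88 × cos(41.6°) = 11.9 m

11.9 m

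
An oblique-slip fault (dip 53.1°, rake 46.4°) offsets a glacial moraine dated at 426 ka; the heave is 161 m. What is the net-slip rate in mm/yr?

0.869 mm/yr

dip-slip = heave / cos(dip) = 161 / cos(53.1°) = 268.1 m
net slip = dip-slip / sin(rake) = 268.1 / sin(46.4°) = 370.3 m
rate = 370.3 m / 426 ka = 0.000869 m/yr = 0.869 mm/yr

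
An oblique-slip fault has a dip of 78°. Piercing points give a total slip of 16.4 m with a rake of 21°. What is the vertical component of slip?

5.75 m

dip-slip = net slip × sin(rake) = 16.4 m × sin(21°) = 5.877 m
throw = dip-slip × sin(dip) = 5.877 × sin(78°) = 5.75 m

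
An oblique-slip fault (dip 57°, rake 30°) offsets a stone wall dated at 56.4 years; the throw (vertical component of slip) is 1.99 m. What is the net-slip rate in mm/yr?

84.1 mm/yr

dip-slip = throw / sin(dip) = 1.99 / sin(57°) = 2.373 m
net slip = dip-slip / sin(rake) = 2.373 / sin(30°) = 4.746 m
rate = 4.746 m / 56.4 years = 0.0841 m/yr = 84.1 mm/yr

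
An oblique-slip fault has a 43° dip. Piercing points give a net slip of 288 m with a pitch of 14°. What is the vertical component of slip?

47.5 m

dip-slip = net slip × sin(rake) = 288 m × sin(14°) = 69.67 m
throw = dip-slip × sin(dip) = 69.67 × sin(43°) = 47.5 m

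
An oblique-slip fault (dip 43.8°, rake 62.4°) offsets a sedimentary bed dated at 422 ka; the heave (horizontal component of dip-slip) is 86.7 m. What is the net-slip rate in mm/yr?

0.321 mm/yr

dip-slip = heave / cos(dip) = 86.7 / cos(43.8°) = 120.1 m
net slip = dip-slip / sin(rake) = 120.1 / sin(62.4°) = 135.5 m
rate = 135.5 m / 422 ka = 0.000321 m/yr = 0.321 mm/yr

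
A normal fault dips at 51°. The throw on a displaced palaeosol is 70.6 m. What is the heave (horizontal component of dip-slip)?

heave = throw / tan(dip) = 70.6 / tan(51°) = 57.2 m

57.2 m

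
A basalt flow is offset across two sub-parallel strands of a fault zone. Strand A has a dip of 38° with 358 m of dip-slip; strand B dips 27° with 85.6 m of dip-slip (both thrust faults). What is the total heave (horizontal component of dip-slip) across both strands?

358 m

heave_A = 358 × cos(38°) = 282.1 m
heave_B = 85.6 × cos(27°) = 76.27 m
total = 282.1 + 76.27 = 358 m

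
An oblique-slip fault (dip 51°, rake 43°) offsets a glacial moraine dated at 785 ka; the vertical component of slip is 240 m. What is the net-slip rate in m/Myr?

577 m/Myr

dip-slip = throw / sin(dip) = 240 / sin(51°) = 308.8 m
net slip = dip-slip / sin(rake) = 308.8 / sin(43°) = 452.8 m
rate = 452.8 m / 785 ka = 0.000577 m/yr = 577 m/Myr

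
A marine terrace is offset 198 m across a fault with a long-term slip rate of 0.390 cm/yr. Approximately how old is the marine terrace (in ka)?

50.8 ka

age = offset / rate = 198 m / (0.390 cm/yr) = 50800 yr = 50.8 ka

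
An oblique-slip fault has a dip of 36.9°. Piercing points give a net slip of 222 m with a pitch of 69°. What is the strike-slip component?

79.6 m

strike-slip = net slip × cos(rake) = 222 m × cos(69°) = 79.6 m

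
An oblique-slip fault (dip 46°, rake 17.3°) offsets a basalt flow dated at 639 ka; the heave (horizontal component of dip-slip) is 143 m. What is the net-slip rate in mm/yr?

1.08 mm/yr

dip-slip = heave / cos(dip) = 143 / cos(46°) = 205.9 m
net slip = dip-slip / sin(rake) = 205.9 / sin(17.3°) = 692.2 m
rate = 692.2 m / 639 ka = 0.00108 m/yr = 1.08 mm/yr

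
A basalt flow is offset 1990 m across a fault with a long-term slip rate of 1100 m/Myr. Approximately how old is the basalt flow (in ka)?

1810 ka

age = offset / rate = 1990 m / (1100 m/Myr) = 1.81e+06 yr = 1810 ka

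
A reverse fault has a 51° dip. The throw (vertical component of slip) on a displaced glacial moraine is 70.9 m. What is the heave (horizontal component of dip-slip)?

57.4 m

heave = throw / tan(dip) = 70.9 / tan(51°) = 57.4 m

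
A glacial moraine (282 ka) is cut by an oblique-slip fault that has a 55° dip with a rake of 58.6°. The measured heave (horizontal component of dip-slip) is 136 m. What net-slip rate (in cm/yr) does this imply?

0.0985 cm/yr

dip-slip = heave / cos(dip) = 136 / cos(55°) = 237.1 m
net slip = dip-slip / sin(rake) = 237.1 / sin(58.6°) = 277.8 m
rate = 277.8 m / 282 ka = 0.000985 m/yr = 0.0985 cm/yr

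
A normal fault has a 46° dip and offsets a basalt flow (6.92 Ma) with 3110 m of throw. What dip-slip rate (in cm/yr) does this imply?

0.0625 cm/yr

dip-slip = throw / sin(dip) = 3110 m / sin(46°) = 4323 m
rate = 4323 m / 6.92 Ma = 0.000625 m/yr = 0.0625 cm/yr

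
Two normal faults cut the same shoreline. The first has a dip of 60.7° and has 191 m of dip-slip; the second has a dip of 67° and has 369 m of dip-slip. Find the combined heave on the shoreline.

238 m

heave_A = 191 × cos(60.7°) = 93.47 m
heave_B = 369 × cos(67°) = 144.2 m
total = 93.47 + 144.2 = 238 m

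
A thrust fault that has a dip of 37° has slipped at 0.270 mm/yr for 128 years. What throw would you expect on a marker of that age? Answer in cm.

dip-slip = rate × time = 0.270 mm/yr × 128 years = 0.03456 m
throw = dip-slip × sin(dip) = 0.03456 × sin(37°) = 0.0208 m = 2.08 cm

2.08 cm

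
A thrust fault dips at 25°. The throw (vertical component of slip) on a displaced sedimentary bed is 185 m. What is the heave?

397 m

heave = throw / tan(dip) = 185 / tan(25°) = 397 m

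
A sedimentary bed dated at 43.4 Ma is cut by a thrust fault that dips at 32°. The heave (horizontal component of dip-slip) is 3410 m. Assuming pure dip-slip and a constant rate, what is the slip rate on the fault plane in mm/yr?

dip-slip = heave / cos(dip) = 3410 m / cos(32°) = 4021 m
rate = 4021 m / 43.4 Ma = 0.0000926 m/yr = 0.0926 mm/yr

0.0926 mm/yr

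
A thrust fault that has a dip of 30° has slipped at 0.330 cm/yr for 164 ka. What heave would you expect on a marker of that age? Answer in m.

469 m

dip-slip = rate × time = 0.330 cm/yr × 164 ka = 541.2 m
heave = dip-slip × cos(dip) = 541.2 × cos(30°) = 469 m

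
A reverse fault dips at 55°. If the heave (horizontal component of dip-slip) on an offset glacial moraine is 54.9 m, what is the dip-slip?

dip-slip = heave / cos(dip) = 54.9 / cos(55°) = 95.7 m

95.7 m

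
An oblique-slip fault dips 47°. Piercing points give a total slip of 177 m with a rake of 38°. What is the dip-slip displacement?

109 m

dip-slip = net slip × sin(rake) = 177 m × sin(38°) = 109 m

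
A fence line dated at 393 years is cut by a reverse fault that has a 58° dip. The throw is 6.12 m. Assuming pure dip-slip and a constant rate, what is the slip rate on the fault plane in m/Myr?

dip-slip = throw / sin(dip) = 6.12 m / sin(58°) = 7.217 m
rate = 7.217 m / 393 years = 0.0184 m/yr = 18400 m/Myr

18400 m/Myr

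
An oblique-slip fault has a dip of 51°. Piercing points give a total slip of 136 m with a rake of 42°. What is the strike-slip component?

101 m

strike-slip = net slip × cos(rake) = 136 m × cos(42°) = 101 m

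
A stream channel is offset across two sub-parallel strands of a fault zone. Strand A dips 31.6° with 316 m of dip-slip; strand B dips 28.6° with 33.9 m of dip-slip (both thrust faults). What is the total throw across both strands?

182 m

throw_A = 316 × sin(31.6°) = 165.6 m
throw_B = 33.9 × sin(28.6°) = 16.23 m
total = 165.6 + 16.23 = 182 m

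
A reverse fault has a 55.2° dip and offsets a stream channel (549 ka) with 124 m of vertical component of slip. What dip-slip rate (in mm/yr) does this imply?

0.275 mm/yr

dip-slip = throw / sin(dip) = 124 m / sin(55.2°) = 151 m
rate = 151 m / 549 ka = 0.000275 m/yr = 0.275 mm/yr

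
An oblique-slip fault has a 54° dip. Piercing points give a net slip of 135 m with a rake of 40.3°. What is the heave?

dip-slip = net slip × sin(rake) = 135 m × sin(40.3°) = 87.32 m
heave = dip-slip × cos(dip) = 87.32 × cos(54°) = 51.3 m

51.3 m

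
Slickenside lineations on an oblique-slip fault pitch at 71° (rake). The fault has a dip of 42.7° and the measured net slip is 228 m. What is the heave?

158 m

dip-slip = net slip × sin(rake) = 228 m × sin(71°) = 215.6 m
heave = dip-slip × cos(dip) = 215.6 × cos(42.7°) = 158 m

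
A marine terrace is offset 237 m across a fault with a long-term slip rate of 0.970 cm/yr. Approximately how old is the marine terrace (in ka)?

24.4 ka

age = offset / rate = 237 m / (0.970 cm/yr) = 24400 yr = 24.4 ka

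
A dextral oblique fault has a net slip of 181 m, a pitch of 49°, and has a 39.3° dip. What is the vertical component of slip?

dip-slip = net slip × sin(rake) = 181 m × sin(49°) = 136.6 m
throw = dip-slip × sin(dip) = 136.6 × sin(39.3°) = 86.5 m

86.5 m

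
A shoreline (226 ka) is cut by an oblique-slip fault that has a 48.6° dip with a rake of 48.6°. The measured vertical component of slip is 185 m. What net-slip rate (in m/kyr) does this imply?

dip-slip = throw / sin(dip) = 185 / sin(48.6°) = 246.6 m
net slip = dip-slip / sin(rake) = 246.6 / sin(48.6°) = 328.8 m
rate = 328.8 m / 226 ka = 0.00145 m/yr = 1.45 m/kyr

1.45 m/kyr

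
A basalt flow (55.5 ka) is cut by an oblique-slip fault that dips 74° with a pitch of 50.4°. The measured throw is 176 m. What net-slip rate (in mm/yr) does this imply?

4.28 mm/yr

dip-slip = throw / sin(dip) = 176 / sin(74°) = 183.1 m
net slip = dip-slip / sin(rake) = 183.1 / sin(50.4°) = 237.6 m
rate = 237.6 m / 55.5 ka = 0.00428 m/yr = 4.28 mm/yr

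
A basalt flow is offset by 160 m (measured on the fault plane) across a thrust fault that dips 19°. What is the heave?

heave = dip-slip × cos(dip) = 160 m × cos(19°) = 151 m

151 m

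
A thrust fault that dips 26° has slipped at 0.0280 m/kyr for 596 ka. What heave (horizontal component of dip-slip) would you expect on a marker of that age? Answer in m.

15 m

dip-slip = rate × time = 0.0280 m/kyr × 596 ka = 16.69 m
heave = dip-slip × cos(dip) = 16.69 × cos(26°) = 15 m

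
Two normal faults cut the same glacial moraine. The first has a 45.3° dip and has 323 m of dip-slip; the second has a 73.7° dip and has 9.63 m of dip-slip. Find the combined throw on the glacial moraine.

throw_A = 323 × sin(45.3°) = 229.6 m
throw_B = 9.63 × sin(73.7°) = 9.243 m
total = 229.6 + 9.243 = 239 m

239 m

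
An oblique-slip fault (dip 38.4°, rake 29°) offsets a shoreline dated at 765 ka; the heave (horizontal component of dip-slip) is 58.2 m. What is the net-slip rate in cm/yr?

dip-slip = heave / cos(dip) = 58.2 / cos(38.4°) = 74.26 m
net slip = dip-slip / sin(rake) = 74.26 / sin(29°) = 153.2 m
rate = 153.2 m / 765 ka = 0.000200 m/yr = 0.0200 cm/yr

0.0200 cm/yr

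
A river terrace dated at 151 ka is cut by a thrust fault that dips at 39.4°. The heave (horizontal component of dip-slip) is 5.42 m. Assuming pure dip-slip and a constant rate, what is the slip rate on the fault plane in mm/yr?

dip-slip = heave / cos(dip) = 5.42 m / cos(39.4°) = 7.014 m
rate = 7.014 m / 151 ka = 0.0000465 m/yr = 0.0465 mm/yr

0.0465 mm/yr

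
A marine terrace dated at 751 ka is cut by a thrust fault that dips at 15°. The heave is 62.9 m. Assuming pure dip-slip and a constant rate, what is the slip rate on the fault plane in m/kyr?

0.0867 m/kyr

dip-slip = heave / cos(dip) = 62.9 m / cos(15°) = 65.12 m
rate = 65.12 m / 751 ka = 0.0000867 m/yr = 0.0867 m/kyr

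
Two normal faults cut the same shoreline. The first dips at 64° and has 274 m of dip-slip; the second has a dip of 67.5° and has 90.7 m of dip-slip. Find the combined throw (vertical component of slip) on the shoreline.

throw_A = 274 × sin(64°) = 246.3 m
throw_B = 90.7 × sin(67.5°) = 83.80 m
total = 246.3 + 83.80 = 330 m

330 m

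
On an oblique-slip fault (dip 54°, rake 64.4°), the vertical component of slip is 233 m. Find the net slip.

dip-slip = throw / sin(dip) = 233 / sin(54°) = 288 m
net slip = dip-slip / sin(rake) = 288 / sin(64.4°) = 319 m

319 m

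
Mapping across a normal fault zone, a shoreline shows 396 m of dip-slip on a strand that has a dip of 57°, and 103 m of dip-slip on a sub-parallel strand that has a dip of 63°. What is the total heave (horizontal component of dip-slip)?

262 m

heave_A = 396 × cos(57°) = 215.7 m
heave_B = 103 × cos(63°) = 46.76 m
total = 215.7 + 46.76 = 262 m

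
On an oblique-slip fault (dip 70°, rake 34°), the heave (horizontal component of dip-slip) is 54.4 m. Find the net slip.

284 m

dip-slip = heave / cos(dip) = 54.4 / cos(70°) = 159.1 m
net slip = dip-slip / sin(rake) = 159.1 / sin(34°) = 284 m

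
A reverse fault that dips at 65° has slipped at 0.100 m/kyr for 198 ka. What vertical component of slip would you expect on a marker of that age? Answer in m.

dip-slip = rate × time = 0.100 m/kyr × 198 ka = 19.80 m
throw = dip-slip × sin(dip) = 19.80 × sin(65°) = 17.9 m

17.9 m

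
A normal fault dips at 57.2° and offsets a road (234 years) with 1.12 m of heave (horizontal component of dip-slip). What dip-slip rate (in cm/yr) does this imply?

dip-slip = heave / cos(dip) = 1.12 m / cos(57.2°) = 2.068 m
rate = 2.068 m / 234 years = 0.00884 m/yr = 0.884 cm/yr

0.884 cm/yr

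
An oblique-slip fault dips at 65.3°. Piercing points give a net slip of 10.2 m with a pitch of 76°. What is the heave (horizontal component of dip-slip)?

dip-slip = net slip × sin(rake) = 10.2 m × sin(76°) = 9.897 m
heave = dip-slip × cos(dip) = 9.897 × cos(65.3°) = 4.14 m

4.14 m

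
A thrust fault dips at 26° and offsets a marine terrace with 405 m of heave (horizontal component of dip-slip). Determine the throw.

198 m

throw = heave × tan(dip) = 405 × tan(26°) = 198 m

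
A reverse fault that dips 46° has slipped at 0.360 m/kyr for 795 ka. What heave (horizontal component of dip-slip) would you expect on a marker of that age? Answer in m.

dip-slip = rate × time = 0.360 m/kyr × 795 ka = 286.2 m
heave = dip-slip × cos(dip) = 286.2 × cos(46°) = 199 m

199 m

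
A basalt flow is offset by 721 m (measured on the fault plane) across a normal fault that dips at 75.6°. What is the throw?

698 m

throw = dip-slip × sin(dip) = 721 m × sin(75.6°) = 698 m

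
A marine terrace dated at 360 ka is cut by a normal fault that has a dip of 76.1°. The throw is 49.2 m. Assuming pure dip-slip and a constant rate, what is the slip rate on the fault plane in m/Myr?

dip-slip = throw / sin(dip) = 49.2 m / sin(76.1°) = 50.68 m
rate = 50.68 m / 360 ka = 0.000141 m/yr = 141 m/Myr

141 m/Myr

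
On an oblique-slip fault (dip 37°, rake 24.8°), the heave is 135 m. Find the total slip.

dip-slip = heave / cos(dip) = 135 / cos(37°) = 169 m
net slip = dip-slip / sin(rake) = 169 / sin(24.8°) = 403 m

403 m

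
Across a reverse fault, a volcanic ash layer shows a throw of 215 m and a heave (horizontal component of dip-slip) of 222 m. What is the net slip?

309 m

net slip = √(throw² + heave²) = √(215² + 222²) = 309 m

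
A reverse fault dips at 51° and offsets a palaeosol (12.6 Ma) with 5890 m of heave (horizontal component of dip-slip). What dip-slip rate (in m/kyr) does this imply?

dip-slip = heave / cos(dip) = 5890 m / cos(51°) = 9359 m
rate = 9359 m / 12.6 Ma = 0.000743 m/yr = 0.743 m/kyr

0.743 m/kyr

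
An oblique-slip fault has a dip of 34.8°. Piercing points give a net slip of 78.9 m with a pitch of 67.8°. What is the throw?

41.7 m

dip-slip = net slip × sin(rake) = 78.9 m × sin(67.8°) = 73.05 m
throw = dip-slip × sin(dip) = 73.05 × sin(34.8°) = 41.7 m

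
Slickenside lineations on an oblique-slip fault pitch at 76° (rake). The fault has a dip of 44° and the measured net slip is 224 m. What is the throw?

dip-slip = net slip × sin(rake) = 224 m × sin(76°) = 217.3 m
throw = dip-slip × sin(dip) = 217.3 × sin(44°) = 151 m

151 m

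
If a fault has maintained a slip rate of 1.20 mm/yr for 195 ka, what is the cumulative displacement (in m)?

slip = rate × time = 1.20 mm/yr × 195 ka = 234 m

234 m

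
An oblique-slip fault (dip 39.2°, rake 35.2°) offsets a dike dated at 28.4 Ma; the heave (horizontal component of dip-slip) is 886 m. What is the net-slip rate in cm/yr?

0.00698 cm/yr

dip-slip = heave / cos(dip) = 886 / cos(39.2°) = 1143 m
net slip = dip-slip / sin(rake) = 1143 / sin(35.2°) = 1983 m
rate = 1983 m / 28.4 Ma = 0.0000698 m/yr = 0.00698 cm/yr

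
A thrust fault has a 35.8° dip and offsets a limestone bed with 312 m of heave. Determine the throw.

225 m

throw = heave × tan(dip) = 312 × tan(35.8°) = 225 m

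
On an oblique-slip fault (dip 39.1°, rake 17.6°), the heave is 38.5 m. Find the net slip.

dip-slip = heave / cos(dip) = 38.5 / cos(39.1°) = 49.61 m
net slip = dip-slip / sin(rake) = 49.61 / sin(17.6°) = 164 m

164 m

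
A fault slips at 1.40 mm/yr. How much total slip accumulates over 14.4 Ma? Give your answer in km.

20.2 km

slip = rate × time = 1.40 mm/yr × 14.4 Ma = 20200 m = 20.2 km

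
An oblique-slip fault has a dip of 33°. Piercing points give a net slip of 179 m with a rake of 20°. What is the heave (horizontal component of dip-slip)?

dip-slip = net slip × sin(rake) = 179 m × sin(20°) = 61.22 m
heave = dip-slip × cos(dip) = 61.22 × cos(33°) = 51.3 m

51.3 m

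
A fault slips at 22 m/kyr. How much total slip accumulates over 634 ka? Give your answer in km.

slip = rate × time = 22 m/kyr × 634 ka = 13900 m = 13.9 km

13.9 km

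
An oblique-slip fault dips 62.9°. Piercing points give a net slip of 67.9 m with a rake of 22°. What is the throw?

22.6 m

dip-slip = net slip × sin(rake) = 67.9 m × sin(22°) = 25.44 m
throw = dip-slip × sin(dip) = 25.44 × sin(62.9°) = 22.6 m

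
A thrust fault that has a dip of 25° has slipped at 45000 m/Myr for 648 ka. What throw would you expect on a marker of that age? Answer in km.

12.3 km

dip-slip = rate × time = 45000 m/Myr × 648 ka = 29160 m
throw = dip-slip × sin(dip) = 29160 × sin(25°) = 12300 m = 12.3 km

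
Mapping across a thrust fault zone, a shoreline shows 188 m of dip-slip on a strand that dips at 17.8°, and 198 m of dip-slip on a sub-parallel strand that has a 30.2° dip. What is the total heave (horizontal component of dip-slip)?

350 m

heave_A = 188 × cos(17.8°) = 179 m
heave_B = 198 × cos(30.2°) = 171.1 m
total = 179 + 171.1 = 350 m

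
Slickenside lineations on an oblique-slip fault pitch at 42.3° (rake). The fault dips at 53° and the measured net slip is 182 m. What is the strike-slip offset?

strike-slip = net slip × cos(rake) = 182 m × cos(42.3°) = 135 m

135 m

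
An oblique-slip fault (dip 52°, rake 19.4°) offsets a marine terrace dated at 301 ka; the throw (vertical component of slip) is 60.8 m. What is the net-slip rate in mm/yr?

dip-slip = throw / sin(dip) = 60.8 / sin(52°) = 77.16 m
net slip = dip-slip / sin(rake) = 77.16 / sin(19.4°) = 232.3 m
rate = 232.3 m / 301 ka = 0.000772 m/yr = 0.772 mm/yr

0.772 mm/yr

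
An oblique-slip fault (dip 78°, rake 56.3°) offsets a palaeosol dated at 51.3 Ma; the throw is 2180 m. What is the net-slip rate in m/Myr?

dip-slip = throw / sin(dip) = 2180 / sin(78°) = 2229 m
net slip = dip-slip / sin(rake) = 2229 / sin(56.3°) = 2679 m
rate = 2679 m / 51.3 Ma = 0.0000522 m/yr = 52.2 m/Myr

52.2 m/Myr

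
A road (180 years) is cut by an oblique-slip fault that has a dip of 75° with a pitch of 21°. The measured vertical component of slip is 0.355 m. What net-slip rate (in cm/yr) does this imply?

0.570 cm/yr

dip-slip = throw / sin(dip) = 0.355 / sin(75°) = 0.3675 m
net slip = dip-slip / sin(rake) = 0.3675 / sin(21°) = 1.026 m
rate = 1.026 m / 180 years = 0.00570 m/yr = 0.570 cm/yr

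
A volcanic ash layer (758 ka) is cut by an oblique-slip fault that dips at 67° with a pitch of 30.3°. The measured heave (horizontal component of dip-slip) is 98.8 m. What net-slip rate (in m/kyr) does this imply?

dip-slip = heave / cos(dip) = 98.8 / cos(67°) = 252.9 m
net slip = dip-slip / sin(rake) = 252.9 / sin(30.3°) = 501.2 m
rate = 501.2 m / 758 ka = 0.000661 m/yr = 0.661 m/kyr

0.661 m/kyr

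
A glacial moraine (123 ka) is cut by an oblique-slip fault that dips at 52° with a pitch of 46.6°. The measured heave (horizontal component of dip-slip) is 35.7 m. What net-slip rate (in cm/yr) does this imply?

dip-slip = heave / cos(dip) = 35.7 / cos(52°) = 57.99 m
net slip = dip-slip / sin(rake) = 57.99 / sin(46.6°) = 79.81 m
rate = 79.81 m / 123 ka = 0.000649 m/yr = 0.0649 cm/yr

0.0649 cm/yr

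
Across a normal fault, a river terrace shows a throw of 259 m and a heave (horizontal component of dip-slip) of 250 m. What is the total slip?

360 m

net slip = √(throw² + heave²) = √(259² + 250²) = 360 m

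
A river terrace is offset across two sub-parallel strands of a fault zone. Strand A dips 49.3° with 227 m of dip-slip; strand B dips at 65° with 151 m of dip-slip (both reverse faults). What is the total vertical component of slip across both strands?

309 m

throw_A = 227 × sin(49.3°) = 172.1 m
throw_B = 151 × sin(65°) = 136.9 m
total = 172.1 + 136.9 = 309 m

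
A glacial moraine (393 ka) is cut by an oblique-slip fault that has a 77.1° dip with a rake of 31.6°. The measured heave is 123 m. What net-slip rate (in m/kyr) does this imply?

2.68 m/kyr

dip-slip = heave / cos(dip) = 123 / cos(77.1°) = 551 m
net slip = dip-slip / sin(rake) = 551 / sin(31.6°) = 1051 m
rate = 1051 m / 393 ka = 0.00268 m/yr = 2.68 m/kyr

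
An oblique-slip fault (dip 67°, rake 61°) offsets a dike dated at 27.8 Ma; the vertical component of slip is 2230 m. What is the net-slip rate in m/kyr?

0.0996 m/kyr

dip-slip = throw / sin(dip) = 2230 / sin(67°) = 2423 m
net slip = dip-slip / sin(rake) = 2423 / sin(61°) = 2770 m
rate = 2770 m / 27.8 Ma = 0.0000996 m/yr = 0.0996 m/kyr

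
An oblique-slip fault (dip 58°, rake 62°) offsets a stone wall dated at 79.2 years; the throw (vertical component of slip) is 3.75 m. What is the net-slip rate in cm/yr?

dip-slip = throw / sin(dip) = 3.75 / sin(58°) = 4.422 m
net slip = dip-slip / sin(rake) = 4.422 / sin(62°) = 5.008 m
rate = 5.008 m / 79.2 years = 0.0632 m/yr = 6.32 cm/yr

6.32 cm/yr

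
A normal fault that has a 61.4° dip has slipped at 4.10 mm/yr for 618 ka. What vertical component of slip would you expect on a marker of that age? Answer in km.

2.22 km

dip-slip = rate × time = 4.10 mm/yr × 618 ka = 2534 m
throw = dip-slip × sin(dip) = 2534 × sin(61.4°) = 2220 m = 2.22 km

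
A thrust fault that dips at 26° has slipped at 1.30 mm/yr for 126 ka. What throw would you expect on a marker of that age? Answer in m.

71.8 m

dip-slip = rate × time = 1.30 mm/yr × 126 ka = 163.8 m
throw = dip-slip × sin(dip) = 163.8 × sin(26°) = 71.8 m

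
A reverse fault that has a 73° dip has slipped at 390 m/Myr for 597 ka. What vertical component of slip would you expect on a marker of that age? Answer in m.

223 m

dip-slip = rate × time = 390 m/Myr × 597 ka = 232.8 m
throw = dip-slip × sin(dip) = 232.8 × sin(73°) = 223 m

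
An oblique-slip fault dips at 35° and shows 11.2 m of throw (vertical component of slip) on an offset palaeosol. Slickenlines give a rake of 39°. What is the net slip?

31 m

dip-slip = throw / sin(dip) = 11.2 / sin(35°) = 19.53 m
net slip = dip-slip / sin(rake) = 19.53 / sin(39°) = 31 m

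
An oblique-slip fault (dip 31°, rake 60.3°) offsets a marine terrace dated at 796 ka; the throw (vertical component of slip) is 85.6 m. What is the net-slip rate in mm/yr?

dip-slip = throw / sin(dip) = 85.6 / sin(31°) = 166.2 m
net slip = dip-slip / sin(rake) = 166.2 / sin(60.3°) = 191.3 m
rate = 191.3 m / 796 ka = 0.000240 m/yr = 0.240 mm/yr

0.240 mm/yr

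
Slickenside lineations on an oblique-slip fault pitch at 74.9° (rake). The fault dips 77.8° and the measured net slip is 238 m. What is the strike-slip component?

62 m

strike-slip = net slip × cos(rake) = 238 m × cos(74.9°) = 62 m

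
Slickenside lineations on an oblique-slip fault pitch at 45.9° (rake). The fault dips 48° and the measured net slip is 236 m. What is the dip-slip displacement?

dip-slip = net slip × sin(rake) = 236 m × sin(45.9°) = 169 m

169 m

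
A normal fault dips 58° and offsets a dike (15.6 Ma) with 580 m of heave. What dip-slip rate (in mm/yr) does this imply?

dip-slip = heave / cos(dip) = 580 m / cos(58°) = 1095 m
rate = 1095 m / 15.6 Ma = 0.0000702 m/yr = 0.0702 mm/yr

0.0702 mm/yr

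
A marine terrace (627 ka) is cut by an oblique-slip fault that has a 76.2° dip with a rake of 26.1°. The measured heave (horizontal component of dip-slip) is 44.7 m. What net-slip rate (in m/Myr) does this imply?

dip-slip = heave / cos(dip) = 44.7 / cos(76.2°) = 187.4 m
net slip = dip-slip / sin(rake) = 187.4 / sin(26.1°) = 426 m
rate = 426 m / 627 ka = 0.000679 m/yr = 679 m/Myr

679 m/Myr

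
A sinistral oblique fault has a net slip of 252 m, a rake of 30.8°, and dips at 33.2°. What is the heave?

108 m

dip-slip = net slip × sin(rake) = 252 m × sin(30.8°) = 129 m
heave = dip-slip × cos(dip) = 129 × cos(33.2°) = 108 m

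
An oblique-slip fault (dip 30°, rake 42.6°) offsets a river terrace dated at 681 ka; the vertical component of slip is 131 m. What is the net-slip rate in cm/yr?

0.0568 cm/yr

dip-slip = throw / sin(dip) = 131 / sin(30°) = 262 m
net slip = dip-slip / sin(rake) = 262 / sin(42.6°) = 387.1 m
rate = 387.1 m / 681 ka = 0.000568 m/yr = 0.0568 cm/yr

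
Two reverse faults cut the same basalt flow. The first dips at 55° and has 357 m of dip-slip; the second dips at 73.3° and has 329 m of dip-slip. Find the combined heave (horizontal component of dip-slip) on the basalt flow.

heave_A = 357 × cos(55°) = 204.8 m
heave_B = 329 × cos(73.3°) = 94.54 m
total = 204.8 + 94.54 = 299 m

299 m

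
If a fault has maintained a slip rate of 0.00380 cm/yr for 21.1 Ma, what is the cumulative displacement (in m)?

slip = rate × time = 0.00380 cm/yr × 21.1 Ma = 802 m

802 m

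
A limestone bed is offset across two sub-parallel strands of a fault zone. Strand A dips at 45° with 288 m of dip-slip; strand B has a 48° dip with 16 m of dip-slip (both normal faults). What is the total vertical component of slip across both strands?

216 m

throw_A = 288 × sin(45°) = 203.6 m
throw_B = 16 × sin(48°) = 11.89 m
total = 203.6 + 11.89 = 216 m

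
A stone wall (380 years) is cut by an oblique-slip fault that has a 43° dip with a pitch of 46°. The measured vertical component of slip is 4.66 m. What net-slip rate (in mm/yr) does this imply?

25 mm/yr

dip-slip = throw / sin(dip) = 4.66 / sin(43°) = 6.833 m
net slip = dip-slip / sin(rake) = 6.833 / sin(46°) = 9.499 m
rate = 9.499 m / 380 years = 0.0250 m/yr = 25 mm/yr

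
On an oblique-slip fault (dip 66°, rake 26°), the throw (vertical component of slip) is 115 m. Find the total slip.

287 m

dip-slip = throw / sin(dip) = 115 / sin(66°) = 125.9 m
net slip = dip-slip / sin(rake) = 125.9 / sin(26°) = 287 m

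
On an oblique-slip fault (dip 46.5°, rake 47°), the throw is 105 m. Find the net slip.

198 m

dip-slip = throw / sin(dip) = 105 / sin(46.5°) = 144.8 m
net slip = dip-slip / sin(rake) = 144.8 / sin(47°) = 198 m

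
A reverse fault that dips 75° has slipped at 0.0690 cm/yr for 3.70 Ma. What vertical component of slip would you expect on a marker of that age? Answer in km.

dip-slip = rate × time = 0.0690 cm/yr × 3.70 Ma = 2553 m
throw = dip-slip × sin(dip) = 2553 × sin(75°) = 2470 m = 2.47 km

2.47 km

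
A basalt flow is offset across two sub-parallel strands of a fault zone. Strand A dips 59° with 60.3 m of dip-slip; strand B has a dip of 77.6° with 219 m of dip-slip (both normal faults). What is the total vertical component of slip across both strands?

266 m

throw_A = 60.3 × sin(59°) = 51.69 m
throw_B = 219 × sin(77.6°) = 213.9 m
total = 51.69 + 213.9 = 266 m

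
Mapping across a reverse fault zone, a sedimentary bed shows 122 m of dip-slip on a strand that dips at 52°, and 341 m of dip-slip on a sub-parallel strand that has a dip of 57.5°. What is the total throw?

384 m

throw_A = 122 × sin(52°) = 96.14 m
throw_B = 341 × sin(57.5°) = 287.6 m
total = 96.14 + 287.6 = 384 m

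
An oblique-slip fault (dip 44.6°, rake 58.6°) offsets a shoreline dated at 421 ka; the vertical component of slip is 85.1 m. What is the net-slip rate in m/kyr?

dip-slip = throw / sin(dip) = 85.1 / sin(44.6°) = 121.2 m
net slip = dip-slip / sin(rake) = 121.2 / sin(58.6°) = 142 m
rate = 142 m / 421 ka = 0.000337 m/yr = 0.337 m/kyr

0.337 m/kyr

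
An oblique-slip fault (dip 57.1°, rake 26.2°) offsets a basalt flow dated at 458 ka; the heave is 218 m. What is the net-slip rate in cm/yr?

dip-slip = heave / cos(dip) = 218 / cos(57.1°) = 401.3 m
net slip = dip-slip / sin(rake) = 401.3 / sin(26.2°) = 909 m
rate = 909 m / 458 ka = 0.00198 m/yr = 0.198 cm/yr

0.198 cm/yr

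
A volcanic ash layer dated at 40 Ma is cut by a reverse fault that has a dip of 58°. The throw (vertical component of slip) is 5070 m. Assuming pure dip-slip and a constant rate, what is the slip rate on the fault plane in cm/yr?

dip-slip = throw / sin(dip) = 5070 m / sin(58°) = 5978 m
rate = 5978 m / 40 Ma = 0.000149 m/yr = 0.0149 cm/yr

0.0149 cm/yr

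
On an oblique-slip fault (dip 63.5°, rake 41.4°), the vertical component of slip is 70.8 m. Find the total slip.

dip-slip = throw / sin(dip) = 70.8 / sin(63.5°) = 79.11 m
net slip = dip-slip / sin(rake) = 79.11 / sin(41.4°) = 120 m

120 m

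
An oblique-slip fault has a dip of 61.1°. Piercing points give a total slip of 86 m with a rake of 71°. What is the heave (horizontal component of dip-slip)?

39.3 m

dip-slip = net slip × sin(rake) = 86 m × sin(71°) = 81.31 m
heave = dip-slip × cos(dip) = 81.31 × cos(61.1°) = 39.3 m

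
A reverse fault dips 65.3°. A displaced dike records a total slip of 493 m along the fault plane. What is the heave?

206 m

heave = dip-slip × cos(dip) = 493 m × cos(65.3°) = 206 m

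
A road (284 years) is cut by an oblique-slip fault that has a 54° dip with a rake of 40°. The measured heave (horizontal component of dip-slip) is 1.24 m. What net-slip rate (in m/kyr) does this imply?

dip-slip = heave / cos(dip) = 1.24 / cos(54°) = 2.110 m
net slip = dip-slip / sin(rake) = 2.110 / sin(40°) = 3.282 m
rate = 3.282 m / 284 years = 0.0116 m/yr = 11.6 m/kyr

11.6 m/kyr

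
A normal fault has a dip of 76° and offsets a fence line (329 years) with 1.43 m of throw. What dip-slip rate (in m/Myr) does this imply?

dip-slip = throw / sin(dip) = 1.43 m / sin(76°) = 1.474 m
rate = 1.474 m / 329 years = 0.00448 m/yr = 4480 m/Myr

4480 m/Myr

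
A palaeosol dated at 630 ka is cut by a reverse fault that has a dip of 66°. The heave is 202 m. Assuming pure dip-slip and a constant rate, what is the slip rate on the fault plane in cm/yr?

dip-slip = heave / cos(dip) = 202 m / cos(66°) = 496.6 m
rate = 496.6 m / 630 ka = 0.000788 m/yr = 0.0788 cm/yr

0.0788 cm/yr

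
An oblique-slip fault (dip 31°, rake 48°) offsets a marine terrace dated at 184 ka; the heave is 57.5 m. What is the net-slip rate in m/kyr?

dip-slip = heave / cos(dip) = 57.5 / cos(31°) = 67.08 m
net slip = dip-slip / sin(rake) = 67.08 / sin(48°) = 90.27 m
rate = 90.27 m / 184 ka = 0.000491 m/yr = 0.491 m/kyr

0.491 m/kyr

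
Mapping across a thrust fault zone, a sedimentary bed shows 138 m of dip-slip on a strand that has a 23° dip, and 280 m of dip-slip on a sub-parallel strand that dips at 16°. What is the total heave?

396 m

heave_A = 138 × cos(23°) = 127 m
heave_B = 280 × cos(16°) = 269.2 m
total = 127 + 269.2 = 396 m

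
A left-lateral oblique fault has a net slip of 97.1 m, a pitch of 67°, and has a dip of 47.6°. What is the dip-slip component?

89.4 m

dip-slip = net slip × sin(rake) = 97.1 m × sin(67°) = 89.4 m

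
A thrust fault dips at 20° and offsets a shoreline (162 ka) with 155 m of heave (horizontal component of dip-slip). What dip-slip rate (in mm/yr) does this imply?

1.02 mm/yr

dip-slip = heave / cos(dip) = 155 m / cos(20°) = 164.9 m
rate = 164.9 m / 162 ka = 0.00102 m/yr = 1.02 mm/yr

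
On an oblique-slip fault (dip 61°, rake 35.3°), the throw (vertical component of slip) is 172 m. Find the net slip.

dip-slip = throw / sin(dip) = 172 / sin(61°) = 196.7 m
net slip = dip-slip / sin(rake) = 196.7 / sin(35.3°) = 340 m

340 m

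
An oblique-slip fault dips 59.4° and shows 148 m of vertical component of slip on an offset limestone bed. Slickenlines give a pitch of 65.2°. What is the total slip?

189 m

dip-slip = throw / sin(dip) = 148 / sin(59.4°) = 171.9 m
net slip = dip-slip / sin(rake) = 171.9 / sin(65.2°) = 189 m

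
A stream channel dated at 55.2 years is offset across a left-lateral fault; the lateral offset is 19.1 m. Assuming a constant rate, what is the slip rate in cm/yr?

rate = 19.1 m / 55.2 years = 0.346 m/yr = 34.6 cm/yr

34.6 cm/yr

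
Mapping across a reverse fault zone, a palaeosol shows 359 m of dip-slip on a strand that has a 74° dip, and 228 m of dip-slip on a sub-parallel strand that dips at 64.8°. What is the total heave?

196 m

heave_A = 359 × cos(74°) = 98.95 m
heave_B = 228 × cos(64.8°) = 97.08 m
total = 98.95 + 97.08 = 196 m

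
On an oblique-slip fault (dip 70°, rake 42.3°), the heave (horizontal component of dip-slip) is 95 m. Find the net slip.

dip-slip = heave / cos(dip) = 95 / cos(70°) = 277.8 m
net slip = dip-slip / sin(rake) = 277.8 / sin(42.3°) = 413 m

413 m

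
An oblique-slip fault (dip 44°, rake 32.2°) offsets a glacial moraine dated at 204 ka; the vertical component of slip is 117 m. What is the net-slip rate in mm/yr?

dip-slip = throw / sin(dip) = 117 / sin(44°) = 168.4 m
net slip = dip-slip / sin(rake) = 168.4 / sin(32.2°) = 316.1 m
rate = 316.1 m / 204 ka = 0.00155 m/yr = 1.55 mm/yr

1.55 mm/yr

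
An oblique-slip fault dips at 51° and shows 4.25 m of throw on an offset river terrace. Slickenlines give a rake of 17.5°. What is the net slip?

18.2 m

dip-slip = throw / sin(dip) = 4.25 / sin(51°) = 5.469 m
net slip = dip-slip / sin(rake) = 5.469 / sin(17.5°) = 18.2 m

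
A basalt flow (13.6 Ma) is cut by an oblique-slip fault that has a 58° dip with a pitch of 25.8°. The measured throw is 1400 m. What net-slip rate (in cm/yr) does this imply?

0.0279 cm/yr

dip-slip = throw / sin(dip) = 1400 / sin(58°) = 1651 m
net slip = dip-slip / sin(rake) = 1651 / sin(25.8°) = 3793 m
rate = 3793 m / 13.6 Ma = 0.000279 m/yr = 0.0279 cm/yr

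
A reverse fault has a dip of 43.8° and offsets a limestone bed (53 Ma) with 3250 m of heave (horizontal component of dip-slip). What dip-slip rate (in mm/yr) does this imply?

dip-slip = heave / cos(dip) = 3250 m / cos(43.8°) = 4503 m
rate = 4503 m / 53 Ma = 0.0000850 m/yr = 0.0850 mm/yr

0.0850 mm/yr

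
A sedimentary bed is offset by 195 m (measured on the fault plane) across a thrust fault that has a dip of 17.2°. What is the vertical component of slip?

57.7 m

throw = dip-slip × sin(dip) = 195 m × sin(17.2°) = 57.7 m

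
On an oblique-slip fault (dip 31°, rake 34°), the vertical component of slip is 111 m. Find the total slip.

dip-slip = throw / sin(dip) = 111 / sin(31°) = 215.5 m
net slip = dip-slip / sin(rake) = 215.5 / sin(34°) = 385 m

385 m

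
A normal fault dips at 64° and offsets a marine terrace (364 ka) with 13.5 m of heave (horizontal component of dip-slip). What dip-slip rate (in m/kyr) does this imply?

0.0846 m/kyr

dip-slip = heave / cos(dip) = 13.5 m / cos(64°) = 30.80 m
rate = 30.80 m / 364 ka = 0.0000846 m/yr = 0.0846 m/kyr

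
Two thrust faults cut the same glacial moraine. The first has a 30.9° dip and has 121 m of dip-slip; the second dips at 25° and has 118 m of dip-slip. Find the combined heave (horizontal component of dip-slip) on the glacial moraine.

211 m

heave_A = 121 × cos(30.9°) = 103.8 m
heave_B = 118 × cos(25°) = 106.9 m
total = 103.8 + 106.9 = 211 m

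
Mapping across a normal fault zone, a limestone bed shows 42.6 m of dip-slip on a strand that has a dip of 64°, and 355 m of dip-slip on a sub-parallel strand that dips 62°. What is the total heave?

heave_A = 42.6 × cos(64°) = 18.67 m
heave_B = 355 × cos(62°) = 166.7 m
total = 18.67 + 166.7 = 185 m

185 m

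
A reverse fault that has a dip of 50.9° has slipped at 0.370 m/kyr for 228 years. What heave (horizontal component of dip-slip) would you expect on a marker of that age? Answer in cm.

dip-slip = rate × time = 0.370 m/kyr × 228 years = 0.08436 m
heave = dip-slip × cos(dip) = 0.08436 × cos(50.9°) = 0.0532 m = 5.32 cm

5.32 cm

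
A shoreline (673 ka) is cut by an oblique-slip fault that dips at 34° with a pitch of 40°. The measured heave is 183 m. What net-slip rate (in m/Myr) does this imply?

510 m/Myr

dip-slip = heave / cos(dip) = 183 / cos(34°) = 220.7 m
net slip = dip-slip / sin(rake) = 220.7 / sin(40°) = 343.4 m
rate = 343.4 m / 673 ka = 0.000510 m/yr = 510 m/Myr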